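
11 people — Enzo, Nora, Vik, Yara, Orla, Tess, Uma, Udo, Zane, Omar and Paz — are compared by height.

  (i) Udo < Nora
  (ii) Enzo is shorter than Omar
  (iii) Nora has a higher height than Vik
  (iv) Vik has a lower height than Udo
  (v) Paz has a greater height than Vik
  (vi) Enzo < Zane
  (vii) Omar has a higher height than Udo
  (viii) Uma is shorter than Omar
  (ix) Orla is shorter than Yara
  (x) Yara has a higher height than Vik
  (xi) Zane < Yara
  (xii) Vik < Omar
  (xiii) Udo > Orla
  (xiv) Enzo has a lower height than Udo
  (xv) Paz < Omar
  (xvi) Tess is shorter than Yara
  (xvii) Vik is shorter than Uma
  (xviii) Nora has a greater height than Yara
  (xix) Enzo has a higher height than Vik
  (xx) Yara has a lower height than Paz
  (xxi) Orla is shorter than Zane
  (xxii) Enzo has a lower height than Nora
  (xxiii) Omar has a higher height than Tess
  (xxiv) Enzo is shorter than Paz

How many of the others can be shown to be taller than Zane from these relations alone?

From Zane the given relations immediately reach Yara.
From those, Nora, Paz — 3 in total.
From those, Omar — 4 in total.
Nothing else is reachable above Zane; 4 in all.

4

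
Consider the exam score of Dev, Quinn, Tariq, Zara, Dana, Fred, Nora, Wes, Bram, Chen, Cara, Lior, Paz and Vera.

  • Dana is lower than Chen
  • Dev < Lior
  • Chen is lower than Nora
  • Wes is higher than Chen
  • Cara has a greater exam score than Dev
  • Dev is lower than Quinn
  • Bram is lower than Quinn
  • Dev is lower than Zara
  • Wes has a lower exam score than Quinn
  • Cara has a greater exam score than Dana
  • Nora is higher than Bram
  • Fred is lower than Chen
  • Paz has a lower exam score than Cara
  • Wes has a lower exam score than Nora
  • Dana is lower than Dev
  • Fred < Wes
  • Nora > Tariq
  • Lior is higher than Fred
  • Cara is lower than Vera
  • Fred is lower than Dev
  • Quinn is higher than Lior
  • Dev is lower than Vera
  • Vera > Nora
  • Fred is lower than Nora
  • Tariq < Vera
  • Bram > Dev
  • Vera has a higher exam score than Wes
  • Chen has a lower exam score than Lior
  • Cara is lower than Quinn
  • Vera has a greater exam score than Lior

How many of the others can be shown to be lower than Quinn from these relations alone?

9

From Quinn the given relations immediately reach Dev, Wes, Lior, Bram, Cara.
From those, Fred, Paz, Dana, Chen — 9 in total.
No other element is forced below Quinn by the given relations, so the count is 9.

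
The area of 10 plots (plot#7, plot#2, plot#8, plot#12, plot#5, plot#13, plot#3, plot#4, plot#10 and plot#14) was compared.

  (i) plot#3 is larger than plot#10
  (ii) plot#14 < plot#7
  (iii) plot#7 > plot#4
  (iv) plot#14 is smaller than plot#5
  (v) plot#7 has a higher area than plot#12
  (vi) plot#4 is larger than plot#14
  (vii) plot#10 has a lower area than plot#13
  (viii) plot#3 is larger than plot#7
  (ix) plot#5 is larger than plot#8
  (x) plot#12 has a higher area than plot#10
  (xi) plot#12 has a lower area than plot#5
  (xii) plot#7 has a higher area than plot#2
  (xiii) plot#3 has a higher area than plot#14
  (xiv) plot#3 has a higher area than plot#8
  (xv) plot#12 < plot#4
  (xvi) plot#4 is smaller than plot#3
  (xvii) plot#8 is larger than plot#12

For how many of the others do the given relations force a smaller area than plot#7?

Directly below plot#7: plot#14, plot#2, plot#12, plot#4.
One step further: plot#10 (5 so far).
Nothing else is reachable below plot#7; 5 in all.

5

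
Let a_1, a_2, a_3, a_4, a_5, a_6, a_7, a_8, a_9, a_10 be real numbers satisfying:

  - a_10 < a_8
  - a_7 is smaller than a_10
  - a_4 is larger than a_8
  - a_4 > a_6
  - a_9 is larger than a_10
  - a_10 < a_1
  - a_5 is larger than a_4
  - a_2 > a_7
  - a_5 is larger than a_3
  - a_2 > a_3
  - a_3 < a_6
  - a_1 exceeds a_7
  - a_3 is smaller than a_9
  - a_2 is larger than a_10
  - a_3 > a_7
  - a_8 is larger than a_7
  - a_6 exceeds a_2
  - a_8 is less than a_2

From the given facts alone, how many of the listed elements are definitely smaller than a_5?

The elements the relations force below a_5 are a_7, a_10, a_8, a_3, a_2, a_6, a_4 — no chain reaches any other.
That is 7.

7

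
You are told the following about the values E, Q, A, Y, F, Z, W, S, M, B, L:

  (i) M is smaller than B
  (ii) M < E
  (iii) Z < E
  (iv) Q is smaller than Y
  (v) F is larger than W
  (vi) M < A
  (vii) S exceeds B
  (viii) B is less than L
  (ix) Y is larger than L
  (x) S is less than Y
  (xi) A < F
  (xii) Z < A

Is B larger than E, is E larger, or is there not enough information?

Following every chain through B: above B we get S, L, Y; below B we get M.
E is not reached, and no chain runs the other way from E to B.
So the given relations leave the order of B and E undetermined.

undetermined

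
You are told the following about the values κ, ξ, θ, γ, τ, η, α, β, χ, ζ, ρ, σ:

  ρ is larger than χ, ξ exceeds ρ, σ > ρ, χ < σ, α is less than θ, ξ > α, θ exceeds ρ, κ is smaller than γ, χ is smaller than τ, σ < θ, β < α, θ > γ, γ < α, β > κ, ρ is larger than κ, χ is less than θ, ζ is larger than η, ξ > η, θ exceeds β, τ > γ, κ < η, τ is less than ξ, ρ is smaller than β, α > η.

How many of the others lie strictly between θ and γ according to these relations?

Chaining upward from γ reaches: τ, α, ξ.
Chaining downward from θ reaches: χ, κ, η, ρ, β, α, σ.
Strictly between γ and θ are those in both lists: α — 1 element.

1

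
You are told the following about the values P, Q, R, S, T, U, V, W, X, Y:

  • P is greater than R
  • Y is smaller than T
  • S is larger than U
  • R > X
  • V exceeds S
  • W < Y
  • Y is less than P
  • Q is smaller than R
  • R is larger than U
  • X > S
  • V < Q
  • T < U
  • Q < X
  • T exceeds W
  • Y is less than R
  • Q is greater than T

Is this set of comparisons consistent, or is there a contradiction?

The single ordering W < Y < T < U < S < V < Q < X < R < P satisfies every listed relation, so no contradiction arises.

consistent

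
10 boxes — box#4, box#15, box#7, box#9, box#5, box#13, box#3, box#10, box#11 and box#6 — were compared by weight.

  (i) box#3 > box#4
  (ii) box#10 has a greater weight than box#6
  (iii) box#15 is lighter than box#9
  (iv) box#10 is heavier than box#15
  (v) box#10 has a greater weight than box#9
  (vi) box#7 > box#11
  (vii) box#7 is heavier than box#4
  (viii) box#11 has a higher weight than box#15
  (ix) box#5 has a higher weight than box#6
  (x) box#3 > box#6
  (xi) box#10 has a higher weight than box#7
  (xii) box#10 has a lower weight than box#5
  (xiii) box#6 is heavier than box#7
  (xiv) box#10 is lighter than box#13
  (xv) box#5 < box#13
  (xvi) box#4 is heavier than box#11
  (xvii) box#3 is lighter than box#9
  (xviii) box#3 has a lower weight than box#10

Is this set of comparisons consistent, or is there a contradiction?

consistent

Every relation is compatible with box#15 < box#11 < box#4 < box#7 < box#6 < box#3 < box#9 < box#10 < box#5 < box#13; the set is consistent.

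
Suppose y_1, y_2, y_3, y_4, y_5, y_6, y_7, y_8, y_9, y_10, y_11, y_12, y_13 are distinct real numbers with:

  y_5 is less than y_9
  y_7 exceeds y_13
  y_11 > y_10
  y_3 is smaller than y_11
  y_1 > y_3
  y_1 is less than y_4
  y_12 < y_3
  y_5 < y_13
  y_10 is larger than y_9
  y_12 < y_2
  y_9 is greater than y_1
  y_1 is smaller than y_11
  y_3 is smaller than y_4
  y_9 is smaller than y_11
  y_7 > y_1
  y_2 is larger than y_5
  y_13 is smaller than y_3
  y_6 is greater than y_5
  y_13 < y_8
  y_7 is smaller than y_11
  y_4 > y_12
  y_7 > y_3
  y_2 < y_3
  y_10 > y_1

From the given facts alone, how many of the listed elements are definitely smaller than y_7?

Directly below y_7: y_13, y_3, y_1.
One step further: y_5, y_12, y_2 (6 so far).
No other element is forced below y_7 by the given relations, so the count is 6.

6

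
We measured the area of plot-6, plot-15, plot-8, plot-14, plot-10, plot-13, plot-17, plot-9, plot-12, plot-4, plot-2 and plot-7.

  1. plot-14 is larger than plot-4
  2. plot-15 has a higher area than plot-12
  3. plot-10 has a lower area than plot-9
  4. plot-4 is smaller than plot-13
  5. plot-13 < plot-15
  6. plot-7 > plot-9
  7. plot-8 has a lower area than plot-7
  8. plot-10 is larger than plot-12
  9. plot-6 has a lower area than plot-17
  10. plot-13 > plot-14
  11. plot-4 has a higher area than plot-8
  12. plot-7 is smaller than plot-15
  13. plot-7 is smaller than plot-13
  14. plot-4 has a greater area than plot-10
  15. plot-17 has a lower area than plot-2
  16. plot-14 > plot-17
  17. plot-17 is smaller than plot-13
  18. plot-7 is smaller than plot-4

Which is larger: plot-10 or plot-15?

plot-15

Chaining the given relations: plot-10 < plot-9 < plot-7 < plot-4 < plot-14 < plot-13 < plot-15.
So plot-10 < plot-15; plot-15 is the larger of the two.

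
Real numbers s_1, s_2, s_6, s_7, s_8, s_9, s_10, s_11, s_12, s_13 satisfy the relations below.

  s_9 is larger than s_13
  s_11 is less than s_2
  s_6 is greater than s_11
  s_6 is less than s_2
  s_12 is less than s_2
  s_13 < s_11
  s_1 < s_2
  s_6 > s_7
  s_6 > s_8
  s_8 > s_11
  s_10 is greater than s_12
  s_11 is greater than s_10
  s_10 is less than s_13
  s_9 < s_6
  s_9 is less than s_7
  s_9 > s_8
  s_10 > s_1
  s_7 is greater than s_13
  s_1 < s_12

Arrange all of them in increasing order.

Nothing is placed below s_1, so it is least; from there s_1 < s_12; s_12 < s_10; s_10 < s_13; s_13 < s_11; s_11 < s_8; s_8 < s_9; s_9 < s_7; s_7 < s_6; s_6 < s_2, each given directly.

s_1 < s_12 < s_10 < s_13 < s_11 < s_8 < s_9 < s_7 < s_6 < s_2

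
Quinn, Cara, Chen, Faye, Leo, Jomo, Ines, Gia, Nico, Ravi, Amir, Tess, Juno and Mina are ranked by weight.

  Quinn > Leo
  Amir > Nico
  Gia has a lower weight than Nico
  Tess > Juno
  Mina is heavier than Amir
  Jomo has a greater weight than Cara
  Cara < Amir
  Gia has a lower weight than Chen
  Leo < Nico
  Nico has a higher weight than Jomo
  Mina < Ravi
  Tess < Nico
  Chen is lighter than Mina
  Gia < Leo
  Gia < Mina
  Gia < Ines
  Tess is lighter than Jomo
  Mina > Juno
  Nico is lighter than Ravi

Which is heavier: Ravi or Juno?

Ravi

Juno < Tess and Tess < Jomo give Juno < Jomo.
Then Jomo < Nico extends the chain to Nico.
With Nico < Amir: Juno < Tess < Jomo < Nico < Amir.
Then Amir < Mina extends the chain to Mina.
Then Mina < Ravi extends the chain to Ravi.
So Juno < Ravi; Ravi is the heavier of the two.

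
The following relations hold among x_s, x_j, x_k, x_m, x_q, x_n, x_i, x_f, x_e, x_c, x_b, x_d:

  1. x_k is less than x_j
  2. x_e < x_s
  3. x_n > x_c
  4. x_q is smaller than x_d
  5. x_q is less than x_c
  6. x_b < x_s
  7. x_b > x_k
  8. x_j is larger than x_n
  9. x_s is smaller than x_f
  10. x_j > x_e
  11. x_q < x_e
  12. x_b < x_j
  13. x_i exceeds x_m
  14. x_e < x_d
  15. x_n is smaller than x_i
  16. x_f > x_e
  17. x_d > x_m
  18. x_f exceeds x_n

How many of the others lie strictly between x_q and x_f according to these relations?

4

The relations place x_q below x_f. An element lies strictly between them when it is forced above x_q and also forced below x_f.
Above x_q: {x_e, x_c, x_d, x_s, x_n, x_j, x_i}. Below x_f: {x_e, x_c, x_k, x_b, x_s, x_n}.
Intersection: {x_e, x_c, x_s, x_n} — 4.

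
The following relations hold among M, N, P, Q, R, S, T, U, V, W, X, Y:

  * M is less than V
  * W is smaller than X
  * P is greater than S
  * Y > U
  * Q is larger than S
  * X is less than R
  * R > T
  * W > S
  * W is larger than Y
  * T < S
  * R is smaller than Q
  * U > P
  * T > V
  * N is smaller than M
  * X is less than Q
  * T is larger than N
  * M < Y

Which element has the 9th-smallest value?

The consecutive relations fix a unique order: N < M < V < T < S < P < U < Y < W < X < R < Q.
The 9th smallest is W.

W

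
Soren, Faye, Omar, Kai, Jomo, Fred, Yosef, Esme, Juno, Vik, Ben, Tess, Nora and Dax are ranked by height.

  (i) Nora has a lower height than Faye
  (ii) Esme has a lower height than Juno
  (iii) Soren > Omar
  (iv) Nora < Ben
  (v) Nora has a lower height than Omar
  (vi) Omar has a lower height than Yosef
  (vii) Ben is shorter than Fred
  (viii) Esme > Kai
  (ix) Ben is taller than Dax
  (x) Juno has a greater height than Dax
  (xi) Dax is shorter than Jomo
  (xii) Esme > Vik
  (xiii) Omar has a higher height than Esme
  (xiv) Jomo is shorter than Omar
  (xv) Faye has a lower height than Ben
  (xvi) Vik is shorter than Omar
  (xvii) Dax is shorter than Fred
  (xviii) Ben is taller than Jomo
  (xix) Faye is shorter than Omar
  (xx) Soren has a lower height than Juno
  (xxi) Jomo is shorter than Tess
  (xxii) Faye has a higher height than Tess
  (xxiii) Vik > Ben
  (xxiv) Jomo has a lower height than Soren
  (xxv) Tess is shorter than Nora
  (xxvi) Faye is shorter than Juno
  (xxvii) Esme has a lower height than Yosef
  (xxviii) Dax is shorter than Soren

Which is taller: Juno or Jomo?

Juno

Jomo < Tess and Tess < Nora give Jomo < Nora.
Then Nora < Faye extends the chain to Faye.
Then Faye < Ben extends the chain to Ben.
Then Ben < Vik extends the chain to Vik.
Then Vik < Esme extends the chain to Esme.
With Esme < Omar: Jomo < Tess < Nora < Faye < Ben < Vik < Esme < Omar.
Then Omar < Soren extends the chain to Soren.
Then Soren < Juno extends the chain to Juno.
So Jomo < Juno; Juno is the taller of the two.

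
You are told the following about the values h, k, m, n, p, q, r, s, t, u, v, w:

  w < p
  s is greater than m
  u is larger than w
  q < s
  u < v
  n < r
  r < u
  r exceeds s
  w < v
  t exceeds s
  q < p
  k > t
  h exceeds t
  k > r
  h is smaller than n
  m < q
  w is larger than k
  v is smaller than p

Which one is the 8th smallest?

k

The consecutive relations fix a unique order: m < q < s < t < h < n < r < k < w < u < v < p.
Counting 8 from the smallest end gives k.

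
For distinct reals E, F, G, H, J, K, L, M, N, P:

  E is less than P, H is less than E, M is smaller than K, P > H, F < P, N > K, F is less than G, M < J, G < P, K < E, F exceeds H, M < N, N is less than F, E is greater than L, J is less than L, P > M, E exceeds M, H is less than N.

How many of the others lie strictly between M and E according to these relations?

Chaining upward from M reaches: J, K, N, F, L, G, P.
Chaining downward from E reaches: J, K, H, L.
Strictly between M and E are those in both lists: J, K, L — 3 elements.

3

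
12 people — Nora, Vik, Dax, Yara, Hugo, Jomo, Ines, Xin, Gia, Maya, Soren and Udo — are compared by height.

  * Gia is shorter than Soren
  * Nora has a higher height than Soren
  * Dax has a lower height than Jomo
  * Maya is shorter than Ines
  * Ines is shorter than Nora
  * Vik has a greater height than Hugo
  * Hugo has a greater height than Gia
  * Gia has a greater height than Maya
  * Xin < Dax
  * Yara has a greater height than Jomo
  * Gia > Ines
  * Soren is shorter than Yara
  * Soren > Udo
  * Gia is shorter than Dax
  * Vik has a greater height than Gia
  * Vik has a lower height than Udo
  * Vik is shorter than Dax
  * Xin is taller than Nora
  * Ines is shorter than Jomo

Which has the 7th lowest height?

Soren

The consecutive relations fix a unique order: Maya < Ines < Gia < Hugo < Vik < Udo < Soren < Nora < Xin < Dax < Jomo < Yara.
Counting 7 from the smallest end gives Soren.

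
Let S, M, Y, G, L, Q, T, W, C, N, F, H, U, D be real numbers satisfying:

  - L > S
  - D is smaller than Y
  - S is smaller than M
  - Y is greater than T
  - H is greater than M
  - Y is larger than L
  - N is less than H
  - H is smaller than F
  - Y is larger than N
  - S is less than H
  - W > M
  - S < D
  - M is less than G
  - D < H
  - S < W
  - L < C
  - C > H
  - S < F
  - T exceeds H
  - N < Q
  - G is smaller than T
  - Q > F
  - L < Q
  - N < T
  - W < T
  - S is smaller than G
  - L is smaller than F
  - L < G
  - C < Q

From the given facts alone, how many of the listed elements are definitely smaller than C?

6

Directly below C: H, L.
One step further: N, S, D, M (6 so far).
Nothing else is reachable below C; 6 in all.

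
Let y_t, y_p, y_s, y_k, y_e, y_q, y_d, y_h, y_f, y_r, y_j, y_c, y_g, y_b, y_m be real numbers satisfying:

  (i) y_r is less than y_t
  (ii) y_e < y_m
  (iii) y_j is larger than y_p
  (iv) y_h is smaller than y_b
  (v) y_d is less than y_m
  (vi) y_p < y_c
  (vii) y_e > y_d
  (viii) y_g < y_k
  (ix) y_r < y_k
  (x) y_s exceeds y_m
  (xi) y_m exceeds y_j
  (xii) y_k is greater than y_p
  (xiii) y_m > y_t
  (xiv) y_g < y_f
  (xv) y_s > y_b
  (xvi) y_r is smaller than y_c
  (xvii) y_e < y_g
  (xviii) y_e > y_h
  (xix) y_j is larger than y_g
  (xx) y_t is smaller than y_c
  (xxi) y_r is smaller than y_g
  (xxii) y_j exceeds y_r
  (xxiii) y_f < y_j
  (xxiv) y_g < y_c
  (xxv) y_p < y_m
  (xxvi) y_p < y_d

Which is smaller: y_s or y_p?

Following the relations from y_p: y_p < y_d < y_e < y_g < y_f < y_j < y_m < y_s.
So y_p < y_s; y_p is the smaller of the two.

y_p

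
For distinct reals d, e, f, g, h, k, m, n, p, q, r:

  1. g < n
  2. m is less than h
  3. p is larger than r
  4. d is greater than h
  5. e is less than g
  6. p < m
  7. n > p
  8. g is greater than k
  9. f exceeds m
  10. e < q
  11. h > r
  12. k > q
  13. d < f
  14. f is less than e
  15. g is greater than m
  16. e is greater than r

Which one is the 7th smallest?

e

Piecing the relations together gives one ordering: r < p < m < h < d < f < e < q < k < g < n.
Counting 7 from the smallest end gives e.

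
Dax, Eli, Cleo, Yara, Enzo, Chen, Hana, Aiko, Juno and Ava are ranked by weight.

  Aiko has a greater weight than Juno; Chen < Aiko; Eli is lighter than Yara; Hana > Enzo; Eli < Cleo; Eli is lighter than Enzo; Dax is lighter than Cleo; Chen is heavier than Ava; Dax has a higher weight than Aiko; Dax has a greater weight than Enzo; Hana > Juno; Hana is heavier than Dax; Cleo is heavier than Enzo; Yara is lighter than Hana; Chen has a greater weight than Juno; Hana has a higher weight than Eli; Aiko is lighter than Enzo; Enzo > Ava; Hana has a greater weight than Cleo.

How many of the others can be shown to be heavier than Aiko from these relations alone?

The elements the relations force above Aiko are Enzo, Dax, Cleo, Hana — no chain reaches any other.
That is 4.

4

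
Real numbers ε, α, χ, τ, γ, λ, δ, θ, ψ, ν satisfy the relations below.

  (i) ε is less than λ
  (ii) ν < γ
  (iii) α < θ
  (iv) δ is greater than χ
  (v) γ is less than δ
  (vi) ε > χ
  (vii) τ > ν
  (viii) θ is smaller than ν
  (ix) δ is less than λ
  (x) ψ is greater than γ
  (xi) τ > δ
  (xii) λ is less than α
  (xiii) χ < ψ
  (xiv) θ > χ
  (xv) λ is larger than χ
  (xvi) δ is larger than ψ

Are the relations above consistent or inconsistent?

Chaining the given relations yields λ < α < θ < ν < γ < ψ < δ, so λ < δ. But one relation states δ < λ. These cannot both hold.

inconsistent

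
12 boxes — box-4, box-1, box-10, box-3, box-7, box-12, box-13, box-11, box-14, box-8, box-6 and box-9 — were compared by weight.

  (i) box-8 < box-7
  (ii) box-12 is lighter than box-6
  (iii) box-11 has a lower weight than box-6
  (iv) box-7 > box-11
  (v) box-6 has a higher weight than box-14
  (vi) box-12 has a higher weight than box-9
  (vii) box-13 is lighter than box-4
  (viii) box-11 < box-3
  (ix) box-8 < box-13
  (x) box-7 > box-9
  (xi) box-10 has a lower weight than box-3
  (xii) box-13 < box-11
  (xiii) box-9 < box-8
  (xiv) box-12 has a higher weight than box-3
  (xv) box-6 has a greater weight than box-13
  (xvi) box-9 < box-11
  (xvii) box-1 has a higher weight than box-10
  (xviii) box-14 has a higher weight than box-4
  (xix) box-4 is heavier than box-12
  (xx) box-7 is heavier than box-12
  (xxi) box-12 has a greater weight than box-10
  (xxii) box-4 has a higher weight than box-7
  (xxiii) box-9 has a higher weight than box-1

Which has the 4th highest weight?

Piecing the relations together gives one ordering: box-10 < box-1 < box-9 < box-8 < box-13 < box-11 < box-3 < box-12 < box-7 < box-4 < box-14 < box-6.
Counting 4 from the largest end gives box-7.

box-7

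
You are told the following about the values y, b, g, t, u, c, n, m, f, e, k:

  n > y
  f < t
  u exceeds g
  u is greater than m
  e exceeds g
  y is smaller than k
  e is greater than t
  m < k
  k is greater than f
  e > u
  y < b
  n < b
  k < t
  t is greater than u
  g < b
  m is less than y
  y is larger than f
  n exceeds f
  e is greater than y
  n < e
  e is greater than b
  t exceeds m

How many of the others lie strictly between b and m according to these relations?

Chaining upward from m reaches: y, k, n, u, t, e.
Chaining downward from b reaches: f, y, g, n.
Strictly between m and b are those in both lists: y, n — 2 elements.

2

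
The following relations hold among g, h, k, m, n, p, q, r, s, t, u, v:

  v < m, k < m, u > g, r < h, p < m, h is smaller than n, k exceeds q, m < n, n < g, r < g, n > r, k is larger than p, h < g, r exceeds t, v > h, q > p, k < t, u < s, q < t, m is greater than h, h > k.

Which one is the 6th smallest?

Piecing the relations together gives one ordering: p < q < k < t < r < h < v < m < n < g < u < s.
Counting 6 from the smallest end gives h.

h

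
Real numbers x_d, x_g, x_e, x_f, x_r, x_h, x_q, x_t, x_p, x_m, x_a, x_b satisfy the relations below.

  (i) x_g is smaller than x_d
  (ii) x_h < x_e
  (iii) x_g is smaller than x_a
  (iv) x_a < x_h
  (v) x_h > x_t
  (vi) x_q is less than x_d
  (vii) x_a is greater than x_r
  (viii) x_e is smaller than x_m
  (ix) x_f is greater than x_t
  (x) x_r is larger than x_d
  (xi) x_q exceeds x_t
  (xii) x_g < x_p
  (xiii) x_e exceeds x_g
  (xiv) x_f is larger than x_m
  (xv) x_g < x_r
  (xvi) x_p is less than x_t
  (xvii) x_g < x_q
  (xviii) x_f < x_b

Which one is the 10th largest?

The consecutive relations fix a unique order: x_g < x_p < x_t < x_q < x_d < x_r < x_a < x_h < x_e < x_m < x_f < x_b.
Counting 10 from the largest end gives x_t.

x_t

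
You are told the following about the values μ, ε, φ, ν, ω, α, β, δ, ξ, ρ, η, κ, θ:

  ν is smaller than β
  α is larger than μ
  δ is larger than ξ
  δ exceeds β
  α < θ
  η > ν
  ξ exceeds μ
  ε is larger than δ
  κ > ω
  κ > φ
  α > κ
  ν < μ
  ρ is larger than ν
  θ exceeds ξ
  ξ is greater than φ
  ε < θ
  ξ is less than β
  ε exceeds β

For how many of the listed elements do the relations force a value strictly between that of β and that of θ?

The relations place β below θ. An element lies strictly between them when it is forced above β and also forced below θ.
Above β: {δ, ε}. Below θ: {φ, ν, μ, ω, ξ, κ, α, δ, ε}.
Intersection: {δ, ε} — 2.

2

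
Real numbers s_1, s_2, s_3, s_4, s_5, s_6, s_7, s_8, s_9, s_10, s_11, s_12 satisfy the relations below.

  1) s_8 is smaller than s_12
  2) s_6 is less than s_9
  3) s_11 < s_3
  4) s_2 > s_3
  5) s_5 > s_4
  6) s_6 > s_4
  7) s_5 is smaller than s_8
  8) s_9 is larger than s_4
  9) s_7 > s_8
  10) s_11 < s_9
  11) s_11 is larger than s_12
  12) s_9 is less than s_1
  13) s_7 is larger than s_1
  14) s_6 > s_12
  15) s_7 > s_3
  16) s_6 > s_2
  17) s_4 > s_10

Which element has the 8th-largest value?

s_12

The consecutive relations fix a unique order: s_10 < s_4 < s_5 < s_8 < s_12 < s_11 < s_3 < s_2 < s_6 < s_9 < s_1 < s_7.
Counting 8 from the largest end gives s_12.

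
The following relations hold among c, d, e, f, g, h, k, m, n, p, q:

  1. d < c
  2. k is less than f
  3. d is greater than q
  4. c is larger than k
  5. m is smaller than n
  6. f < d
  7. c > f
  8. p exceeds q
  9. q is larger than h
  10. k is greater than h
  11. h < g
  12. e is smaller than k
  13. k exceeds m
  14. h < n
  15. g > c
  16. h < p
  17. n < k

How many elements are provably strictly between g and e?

Chaining upward from e reaches: k, f, d, c.
Chaining downward from g reaches: m, h, n, q, k, f, d, c.
Strictly between e and g are those in both lists: k, f, d, c — 4 elements.

4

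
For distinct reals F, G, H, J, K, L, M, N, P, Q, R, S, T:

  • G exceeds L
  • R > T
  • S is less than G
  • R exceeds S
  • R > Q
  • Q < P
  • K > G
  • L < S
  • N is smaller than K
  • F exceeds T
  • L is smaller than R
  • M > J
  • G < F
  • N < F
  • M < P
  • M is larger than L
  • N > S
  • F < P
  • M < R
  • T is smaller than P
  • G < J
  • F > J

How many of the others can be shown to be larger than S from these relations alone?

8

The elements the relations force above S are G, J, N, F, M, K, R, P — no chain reaches any other.
That is 8.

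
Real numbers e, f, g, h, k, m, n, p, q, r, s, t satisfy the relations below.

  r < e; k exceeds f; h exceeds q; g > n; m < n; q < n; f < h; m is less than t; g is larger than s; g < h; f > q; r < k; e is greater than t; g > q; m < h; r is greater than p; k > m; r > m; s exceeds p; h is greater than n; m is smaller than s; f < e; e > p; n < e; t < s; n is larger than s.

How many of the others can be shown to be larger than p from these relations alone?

7

From p the given relations immediately reach r, s, e.
From those, k, n, g — 6 in total.
From those, h — 7 in total.
No other element is forced above p by the given relations, so the count is 7.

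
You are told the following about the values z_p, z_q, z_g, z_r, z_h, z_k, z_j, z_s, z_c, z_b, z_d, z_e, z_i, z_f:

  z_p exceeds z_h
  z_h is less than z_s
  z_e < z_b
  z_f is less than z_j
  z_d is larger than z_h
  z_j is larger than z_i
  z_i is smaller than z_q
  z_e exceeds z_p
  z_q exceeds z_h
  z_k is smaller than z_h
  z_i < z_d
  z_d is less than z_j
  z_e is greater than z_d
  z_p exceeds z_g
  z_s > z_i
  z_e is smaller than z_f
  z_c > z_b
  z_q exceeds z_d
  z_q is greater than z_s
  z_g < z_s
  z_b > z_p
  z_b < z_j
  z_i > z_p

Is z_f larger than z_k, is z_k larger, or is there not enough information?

z_f

The relevant relations are z_k < z_h; z_h < z_p; z_p < z_i; z_i < z_d; z_d < z_e; z_e < z_f.
Together: z_k < z_h < z_p < z_i < z_d < z_e < z_f.
So z_f is larger.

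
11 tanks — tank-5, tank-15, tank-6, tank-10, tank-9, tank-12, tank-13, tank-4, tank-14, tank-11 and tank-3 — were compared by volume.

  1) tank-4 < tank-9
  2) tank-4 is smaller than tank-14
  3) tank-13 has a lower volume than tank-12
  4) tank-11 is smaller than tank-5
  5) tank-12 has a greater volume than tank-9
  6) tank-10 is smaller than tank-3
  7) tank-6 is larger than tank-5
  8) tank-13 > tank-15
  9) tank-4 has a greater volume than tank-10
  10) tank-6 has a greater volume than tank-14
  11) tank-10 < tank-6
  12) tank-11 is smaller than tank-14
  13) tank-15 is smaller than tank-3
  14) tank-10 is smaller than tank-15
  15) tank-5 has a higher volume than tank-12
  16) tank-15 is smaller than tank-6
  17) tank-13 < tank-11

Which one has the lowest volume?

tank-10

tank-15 is not least since tank-10 < tank-15; tank-13 is not least since tank-15 < tank-13; tank-4 is not least since tank-10 < tank-4; tank-11 is not least since tank-13 < tank-11; tank-9 is not least since tank-4 < tank-9; tank-12 is not least since tank-13 < tank-12; tank-3 is not least since tank-10 < tank-3; tank-14 is not least since tank-4 < tank-14; tank-5 is not least since tank-11 < tank-5; tank-6 is not least since tank-10 < tank-6.
Only tank-10 has nothing below it, so tank-10 is the lowest volume.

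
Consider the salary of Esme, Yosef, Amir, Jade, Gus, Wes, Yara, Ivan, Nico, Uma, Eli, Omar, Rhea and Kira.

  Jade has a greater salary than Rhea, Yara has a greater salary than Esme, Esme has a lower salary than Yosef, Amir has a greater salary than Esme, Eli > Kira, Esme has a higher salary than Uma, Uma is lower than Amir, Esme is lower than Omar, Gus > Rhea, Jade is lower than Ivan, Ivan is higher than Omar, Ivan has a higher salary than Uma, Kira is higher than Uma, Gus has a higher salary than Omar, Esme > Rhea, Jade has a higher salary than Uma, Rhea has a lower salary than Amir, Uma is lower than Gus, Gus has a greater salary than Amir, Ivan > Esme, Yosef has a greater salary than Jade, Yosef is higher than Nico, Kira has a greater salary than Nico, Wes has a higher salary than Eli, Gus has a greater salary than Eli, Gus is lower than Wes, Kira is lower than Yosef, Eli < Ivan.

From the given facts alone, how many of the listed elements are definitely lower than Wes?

Directly below Wes: Eli, Gus.
One step further: Uma, Rhea, Kira, Amir, Omar (7 so far).
One step further: Nico, Esme (9 so far).
No other element is forced below Wes by the given relations, so the count is 9.

9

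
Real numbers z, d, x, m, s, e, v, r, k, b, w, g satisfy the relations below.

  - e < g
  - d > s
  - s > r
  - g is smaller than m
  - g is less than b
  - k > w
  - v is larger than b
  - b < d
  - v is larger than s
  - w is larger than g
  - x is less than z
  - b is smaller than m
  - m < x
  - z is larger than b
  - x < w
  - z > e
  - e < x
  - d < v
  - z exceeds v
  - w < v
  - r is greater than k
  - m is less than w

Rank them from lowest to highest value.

e < g < b < m < x < w < k < r < s < d < v < z

Each adjacent pair is fixed by a given relation: e < g; g < b; b < m; m < x; x < w; w < k; k < r; r < s; s < d; d < v; v < z. Chaining them end to end gives the full order.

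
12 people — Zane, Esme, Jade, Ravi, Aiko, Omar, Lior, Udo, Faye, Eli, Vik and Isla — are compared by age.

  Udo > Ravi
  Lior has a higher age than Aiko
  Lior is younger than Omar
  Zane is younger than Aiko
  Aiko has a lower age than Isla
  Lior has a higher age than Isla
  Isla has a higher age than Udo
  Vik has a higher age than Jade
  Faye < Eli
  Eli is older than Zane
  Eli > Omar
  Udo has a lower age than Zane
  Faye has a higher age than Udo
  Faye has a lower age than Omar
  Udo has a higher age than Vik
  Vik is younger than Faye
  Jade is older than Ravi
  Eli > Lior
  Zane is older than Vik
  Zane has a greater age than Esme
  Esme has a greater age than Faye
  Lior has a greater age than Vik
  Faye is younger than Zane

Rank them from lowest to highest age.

Ravi < Jade < Vik < Udo < Faye < Esme < Zane < Aiko < Isla < Lior < Omar < Eli

The consecutive links are each given: Ravi < Jade; Jade < Vik; Vik < Udo; Udo < Faye; Faye < Esme; Esme < Zane; Zane < Aiko; Aiko < Isla; Isla < Lior; Lior < Omar; Omar < Eli.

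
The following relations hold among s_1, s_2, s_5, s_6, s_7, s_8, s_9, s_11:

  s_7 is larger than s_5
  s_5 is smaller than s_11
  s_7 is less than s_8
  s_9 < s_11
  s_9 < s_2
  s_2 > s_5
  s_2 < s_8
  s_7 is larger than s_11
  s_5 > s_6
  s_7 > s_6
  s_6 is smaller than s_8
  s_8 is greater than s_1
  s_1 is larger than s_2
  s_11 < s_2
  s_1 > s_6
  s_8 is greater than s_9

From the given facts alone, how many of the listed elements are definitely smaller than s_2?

From s_2 the given relations immediately reach s_5, s_9, s_11.
From those, s_6 — 4 in total.
Nothing else is reachable below s_2; 4 in all.

4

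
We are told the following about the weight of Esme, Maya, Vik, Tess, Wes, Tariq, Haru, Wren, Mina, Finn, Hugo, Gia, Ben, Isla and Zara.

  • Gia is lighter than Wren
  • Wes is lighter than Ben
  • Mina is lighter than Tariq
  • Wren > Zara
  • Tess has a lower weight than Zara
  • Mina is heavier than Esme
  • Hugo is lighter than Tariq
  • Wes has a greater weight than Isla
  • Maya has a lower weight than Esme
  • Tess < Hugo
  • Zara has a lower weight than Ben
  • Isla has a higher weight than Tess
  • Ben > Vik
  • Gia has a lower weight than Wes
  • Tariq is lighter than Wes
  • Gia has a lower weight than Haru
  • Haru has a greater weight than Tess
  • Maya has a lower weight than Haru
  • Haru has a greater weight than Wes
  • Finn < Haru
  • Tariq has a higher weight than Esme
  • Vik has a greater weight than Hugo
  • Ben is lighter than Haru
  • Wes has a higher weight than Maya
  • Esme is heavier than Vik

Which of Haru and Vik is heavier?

Vik < Esme < Mina < Tariq < Wes < Ben < Haru, by transitivity through Esme, Mina, Tariq, Wes, Ben.
So Vik < Haru; Haru is the heavier of the two.

Haru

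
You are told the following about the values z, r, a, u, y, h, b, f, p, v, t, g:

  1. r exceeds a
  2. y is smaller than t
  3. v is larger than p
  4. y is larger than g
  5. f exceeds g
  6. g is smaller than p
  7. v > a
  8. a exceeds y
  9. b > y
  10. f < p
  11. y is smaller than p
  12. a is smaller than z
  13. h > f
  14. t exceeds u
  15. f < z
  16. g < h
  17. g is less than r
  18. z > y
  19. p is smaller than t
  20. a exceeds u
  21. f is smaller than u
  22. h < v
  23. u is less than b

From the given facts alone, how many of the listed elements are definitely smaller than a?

From a the given relations immediately reach y, u.
From those, g, f — 4 in total.
Nothing else is reachable below a; 4 in all.

4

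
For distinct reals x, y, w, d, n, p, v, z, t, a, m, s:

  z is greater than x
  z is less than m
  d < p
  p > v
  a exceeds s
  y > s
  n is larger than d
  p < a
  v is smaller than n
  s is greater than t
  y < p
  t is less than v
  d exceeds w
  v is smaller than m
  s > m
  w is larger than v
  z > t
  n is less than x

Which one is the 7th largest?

Piecing the relations together gives one ordering: t < v < w < d < n < x < z < m < s < y < p < a.
Counting 7 from the largest end gives x.

x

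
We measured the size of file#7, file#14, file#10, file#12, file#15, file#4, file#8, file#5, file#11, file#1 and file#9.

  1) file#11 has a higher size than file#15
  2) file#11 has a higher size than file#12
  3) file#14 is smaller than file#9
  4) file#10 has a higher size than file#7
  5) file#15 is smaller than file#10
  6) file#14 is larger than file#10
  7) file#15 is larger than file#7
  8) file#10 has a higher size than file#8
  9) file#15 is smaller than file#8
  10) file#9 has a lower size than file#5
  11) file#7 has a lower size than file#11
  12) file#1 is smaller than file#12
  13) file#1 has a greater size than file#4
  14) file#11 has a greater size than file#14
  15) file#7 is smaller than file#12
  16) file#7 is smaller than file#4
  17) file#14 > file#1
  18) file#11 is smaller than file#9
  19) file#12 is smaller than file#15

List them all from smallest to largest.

The consecutive links are each given: file#7 < file#4; file#4 < file#1; file#1 < file#12; file#12 < file#15; file#15 < file#8; file#8 < file#10; file#10 < file#14; file#14 < file#11; file#11 < file#9; file#9 < file#5.

file#7 < file#4 < file#1 < file#12 < file#15 < file#8 < file#10 < file#14 < file#11 < file#9 < file#5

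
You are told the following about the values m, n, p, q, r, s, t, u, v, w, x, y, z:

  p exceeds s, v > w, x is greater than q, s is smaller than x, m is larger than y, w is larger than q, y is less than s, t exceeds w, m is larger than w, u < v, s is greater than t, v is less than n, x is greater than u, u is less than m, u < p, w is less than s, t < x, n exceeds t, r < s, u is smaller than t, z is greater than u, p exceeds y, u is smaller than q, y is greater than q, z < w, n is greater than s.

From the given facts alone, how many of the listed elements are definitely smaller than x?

From x the given relations immediately reach u, q, t, s.
From those, y, w, r — 7 in total.
From those, z — 8 in total.
Nothing else is reachable below x; 8 in all.

8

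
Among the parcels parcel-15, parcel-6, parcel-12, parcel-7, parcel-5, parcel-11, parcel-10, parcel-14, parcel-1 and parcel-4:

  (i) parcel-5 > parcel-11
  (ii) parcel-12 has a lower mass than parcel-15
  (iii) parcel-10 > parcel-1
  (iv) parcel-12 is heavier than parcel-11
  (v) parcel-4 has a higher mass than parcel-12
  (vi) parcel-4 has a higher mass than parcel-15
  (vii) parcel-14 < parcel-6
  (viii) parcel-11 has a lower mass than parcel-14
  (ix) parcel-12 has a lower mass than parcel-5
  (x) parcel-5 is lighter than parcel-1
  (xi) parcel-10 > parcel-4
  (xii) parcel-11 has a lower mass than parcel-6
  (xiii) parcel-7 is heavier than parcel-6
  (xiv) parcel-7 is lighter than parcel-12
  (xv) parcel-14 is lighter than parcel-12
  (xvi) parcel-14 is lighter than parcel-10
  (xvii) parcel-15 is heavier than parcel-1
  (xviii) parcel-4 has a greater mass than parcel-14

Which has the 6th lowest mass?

Chaining the given pairs: parcel-11 < parcel-14 < parcel-6 < parcel-7 < parcel-12 < parcel-5 < parcel-1 < parcel-15 < parcel-4 < parcel-10.
Counting 6 from the smallest end gives parcel-5.

parcel-5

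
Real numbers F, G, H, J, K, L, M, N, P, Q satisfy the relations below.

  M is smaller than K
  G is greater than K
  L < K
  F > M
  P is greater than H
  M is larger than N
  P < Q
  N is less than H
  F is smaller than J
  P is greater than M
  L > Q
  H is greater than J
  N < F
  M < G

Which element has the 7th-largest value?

Chaining the given pairs: N < M < F < J < H < P < Q < L < K < G.
Counting 7 from the largest end gives J.

J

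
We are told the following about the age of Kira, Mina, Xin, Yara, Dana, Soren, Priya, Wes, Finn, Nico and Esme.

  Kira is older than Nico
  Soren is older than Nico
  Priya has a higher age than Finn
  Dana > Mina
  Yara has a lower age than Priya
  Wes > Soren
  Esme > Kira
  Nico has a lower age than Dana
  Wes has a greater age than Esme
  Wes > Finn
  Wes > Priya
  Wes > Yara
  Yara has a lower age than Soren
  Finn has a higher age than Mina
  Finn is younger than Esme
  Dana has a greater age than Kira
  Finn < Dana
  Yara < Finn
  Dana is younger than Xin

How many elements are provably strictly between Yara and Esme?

Chaining upward from Yara reaches: Soren, Finn, Dana, Xin, Priya, Wes.
Chaining downward from Esme reaches: Mina, Nico, Finn, Kira.
Strictly between Yara and Esme are those in both lists: Finn — 1 element.

1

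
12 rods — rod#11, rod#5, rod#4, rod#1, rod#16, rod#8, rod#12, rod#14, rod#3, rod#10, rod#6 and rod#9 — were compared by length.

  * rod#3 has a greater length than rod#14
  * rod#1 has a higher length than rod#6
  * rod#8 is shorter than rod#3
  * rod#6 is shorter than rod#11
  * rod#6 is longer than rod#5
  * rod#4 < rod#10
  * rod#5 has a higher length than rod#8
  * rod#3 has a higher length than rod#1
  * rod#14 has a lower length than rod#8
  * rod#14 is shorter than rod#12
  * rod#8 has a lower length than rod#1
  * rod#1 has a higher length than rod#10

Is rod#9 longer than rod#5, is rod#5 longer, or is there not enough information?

undetermined

Following every chain through rod#9: nothing is chained to rod#9.
rod#5 is not reached, and no chain runs the other way from rod#5 to rod#9.
So the given relations leave the order of rod#9 and rod#5 undetermined.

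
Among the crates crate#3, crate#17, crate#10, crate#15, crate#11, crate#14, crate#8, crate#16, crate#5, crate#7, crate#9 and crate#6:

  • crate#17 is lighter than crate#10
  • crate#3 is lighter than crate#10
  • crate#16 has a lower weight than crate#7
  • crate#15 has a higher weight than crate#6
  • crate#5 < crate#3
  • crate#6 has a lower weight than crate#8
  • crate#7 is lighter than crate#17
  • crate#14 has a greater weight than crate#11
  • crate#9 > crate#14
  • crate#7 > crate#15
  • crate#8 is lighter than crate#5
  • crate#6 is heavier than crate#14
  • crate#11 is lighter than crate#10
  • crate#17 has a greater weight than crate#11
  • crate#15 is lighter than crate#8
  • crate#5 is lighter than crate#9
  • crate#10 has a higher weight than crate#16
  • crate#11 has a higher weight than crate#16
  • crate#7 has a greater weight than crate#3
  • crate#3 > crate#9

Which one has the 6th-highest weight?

Chaining the given pairs: crate#16 < crate#11 < crate#14 < crate#6 < crate#15 < crate#8 < crate#5 < crate#9 < crate#3 < crate#7 < crate#17 < crate#10.
Counting 6 from the largest end gives crate#5.

crate#5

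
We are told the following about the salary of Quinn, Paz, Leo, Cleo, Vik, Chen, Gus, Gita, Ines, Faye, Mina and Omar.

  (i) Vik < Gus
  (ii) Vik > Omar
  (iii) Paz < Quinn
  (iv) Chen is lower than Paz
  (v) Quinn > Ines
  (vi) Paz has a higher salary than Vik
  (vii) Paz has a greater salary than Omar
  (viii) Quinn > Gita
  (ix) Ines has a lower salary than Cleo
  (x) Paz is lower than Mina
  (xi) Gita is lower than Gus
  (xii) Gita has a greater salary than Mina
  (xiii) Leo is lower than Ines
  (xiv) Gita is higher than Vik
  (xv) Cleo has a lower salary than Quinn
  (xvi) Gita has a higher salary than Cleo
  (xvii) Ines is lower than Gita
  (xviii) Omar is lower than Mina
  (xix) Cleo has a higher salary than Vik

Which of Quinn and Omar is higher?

Quinn

Omar < Vik and Vik < Paz give Omar < Paz.
With Paz < Mina: Omar < Vik < Paz < Mina.
With Mina < Gita: Omar < Vik < Paz < Mina < Gita.
Then Gita < Quinn extends the chain to Quinn.
So Omar < Quinn; Quinn is the higher of the two.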